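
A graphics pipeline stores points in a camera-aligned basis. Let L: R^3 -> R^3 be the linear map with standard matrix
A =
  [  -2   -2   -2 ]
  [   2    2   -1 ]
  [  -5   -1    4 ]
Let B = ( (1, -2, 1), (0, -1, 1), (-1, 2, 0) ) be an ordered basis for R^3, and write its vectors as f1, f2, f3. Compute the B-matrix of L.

With P the matrix whose columns are f1, ..., f3, [L]_B = P^(-1) A P.
Column by column: L(f1) = A f1 = (0, -3, 1); its B-coordinates (-2, 3, -2) give column 1.
Continuing for each basis vector yields [L]_B = [[-2, 2, 1], [3, 3, 2], [-2, 2, 3]].

[[-2, 2, 1], [3, 3, 2], [-2, 2, 3]]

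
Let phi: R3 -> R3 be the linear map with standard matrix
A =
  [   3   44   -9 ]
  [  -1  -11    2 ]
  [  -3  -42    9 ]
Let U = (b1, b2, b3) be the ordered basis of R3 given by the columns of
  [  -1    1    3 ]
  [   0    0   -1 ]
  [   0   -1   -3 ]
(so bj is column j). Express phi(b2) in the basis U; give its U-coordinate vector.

(0, 3, 3)

Compute phi(b2) = A b2 = (12, -3, -12) in standard coordinates.
Then write this in U-coordinates: solve for y in y_1 b1 + ... + y_3 b3 = (12, -3, -12).
This gives y = (0, 3, 3), which is column 2 of [phi]_U.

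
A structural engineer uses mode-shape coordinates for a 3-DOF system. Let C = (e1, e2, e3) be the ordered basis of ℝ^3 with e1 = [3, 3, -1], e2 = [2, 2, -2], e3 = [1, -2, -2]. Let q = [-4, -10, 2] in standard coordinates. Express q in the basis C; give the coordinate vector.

[0, -3, 2]

[q]_C is the unique c with M c = q, where M has columns e1, ..., e3.
Solving this 3x3 system gives c = (0, -3, 2).
Check: 0·e1 - 3e2 + 2e3 = [-4, -10, 2].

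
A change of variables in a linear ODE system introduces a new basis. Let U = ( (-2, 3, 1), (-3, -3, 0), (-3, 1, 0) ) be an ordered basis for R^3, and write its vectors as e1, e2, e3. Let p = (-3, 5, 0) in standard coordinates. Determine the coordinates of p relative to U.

(0, -1, 2)

[p]_U is the unique c with M c = p, where M has columns e1, ..., e3.
Solving this 3x3 system gives c = (0, -1, 2).
Check: 0·e1 - e2 + 2e3 = (-3, 5, 0).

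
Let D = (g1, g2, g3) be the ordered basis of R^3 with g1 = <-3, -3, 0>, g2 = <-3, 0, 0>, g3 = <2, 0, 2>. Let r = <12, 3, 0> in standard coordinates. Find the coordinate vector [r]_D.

Write r = c_1 g1 + ... + c_3 g3 and solve for the c_i.
Gaussian elimination on [M | r] yields c = (-1, -3, 0).
Check: -g1 - 3g2 + 0·g3 = <12, 3, 0>.

<-1, -3, 0>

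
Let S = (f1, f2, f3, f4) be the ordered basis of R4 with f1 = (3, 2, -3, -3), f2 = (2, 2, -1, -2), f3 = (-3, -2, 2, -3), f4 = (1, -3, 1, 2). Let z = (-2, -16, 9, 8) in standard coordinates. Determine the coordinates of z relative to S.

Write z = c_1 f1 + ... + c_4 f4 and solve for the c_i.
Gaussian elimination on [M | z] yields c = (-1, 0, 1, 4).
Check: -f1 + 0·f2 + f3 + 4f4 = (-2, -16, 9, 8).

(-1, 0, 1, 4)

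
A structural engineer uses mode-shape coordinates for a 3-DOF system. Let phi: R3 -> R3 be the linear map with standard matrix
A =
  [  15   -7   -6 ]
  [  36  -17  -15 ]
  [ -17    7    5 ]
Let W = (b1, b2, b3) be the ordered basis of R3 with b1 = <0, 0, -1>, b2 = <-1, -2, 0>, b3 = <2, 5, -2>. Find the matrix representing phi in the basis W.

[[-1, -3, 3], [0, 1, -1], [3, 0, 3]]

With P the matrix whose columns are b1, ..., b3, [phi]_W = P^(-1) A P.
Column by column: phi(b1) = A b1 = <6, 15, -5>; its W-coordinates <-1, 0, 3> give column 1.
Continuing for each basis vector yields [phi]_W = [[-1, -3, 3], [0, 1, -1], [3, 0, 3]].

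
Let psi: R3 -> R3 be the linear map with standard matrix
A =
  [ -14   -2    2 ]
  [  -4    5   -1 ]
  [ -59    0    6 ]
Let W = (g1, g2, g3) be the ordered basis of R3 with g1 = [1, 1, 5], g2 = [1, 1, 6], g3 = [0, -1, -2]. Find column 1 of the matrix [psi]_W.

Column 1 of [psi]_W is the W-coordinate vector of psi(g1).
In standard coordinates psi(g1) = A g1 = [-6, -4, -29].
Converting to W: [-6, -4, -29] = -3g1 - 3g2 - 2g3, so the coordinate vector is [-3, -3, -2].

[-3, -3, -2]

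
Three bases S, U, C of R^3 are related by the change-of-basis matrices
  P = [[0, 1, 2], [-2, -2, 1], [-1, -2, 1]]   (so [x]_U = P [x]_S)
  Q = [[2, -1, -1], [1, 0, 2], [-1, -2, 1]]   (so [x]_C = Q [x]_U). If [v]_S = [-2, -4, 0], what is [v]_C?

[-30, 16, -10]

First [v]_U = P [v]_S = [-4, 12, 10].
Then [v]_C = Q [v]_U = [-30, 16, -10].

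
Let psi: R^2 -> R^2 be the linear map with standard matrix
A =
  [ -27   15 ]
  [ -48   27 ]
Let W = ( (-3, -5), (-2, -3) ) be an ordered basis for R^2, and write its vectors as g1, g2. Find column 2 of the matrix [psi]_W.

Compute psi(g2) = A g2 = (9, 15) in standard coordinates.
Then write this in W-coordinates: solve for y in y_1 g1 + y_2 g2 = (9, 15).
This gives y = (-3, 0), which is column 2 of [psi]_W.

(-3, 0)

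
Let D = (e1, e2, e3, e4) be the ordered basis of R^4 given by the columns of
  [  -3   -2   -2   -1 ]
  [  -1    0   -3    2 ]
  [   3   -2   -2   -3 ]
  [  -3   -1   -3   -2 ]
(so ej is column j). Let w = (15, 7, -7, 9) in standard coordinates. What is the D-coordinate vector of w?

(-3, -4, 0, 2)

We seek scalars with c_1 e1 + ... + c_4 e4 = w; equivalently solve M c = w where the columns of M are e1, ..., e4.
Solving this 4x4 system gives c = (-3, -4, 0, 2).
Check: -3e1 - 4e2 + 0·e3 + 2e4 = (15, 7, -7, 9).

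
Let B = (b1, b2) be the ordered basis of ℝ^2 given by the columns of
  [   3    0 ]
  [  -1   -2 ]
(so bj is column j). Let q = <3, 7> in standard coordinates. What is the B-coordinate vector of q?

Write q = c_1 b1 + c_2 b2 and solve for the c_i.
System: 3c_1 + 0c_2 = 3, -c_1 - 2c_2 = 7; solving gives c_1 = 1, c_2 = -4.
Check: b1 - 4b2 = <3, 7>.

<1, -4>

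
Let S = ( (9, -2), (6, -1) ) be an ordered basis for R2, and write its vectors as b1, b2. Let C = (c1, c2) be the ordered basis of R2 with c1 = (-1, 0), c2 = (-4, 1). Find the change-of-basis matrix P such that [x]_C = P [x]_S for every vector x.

[[-1, -2], [-2, -1]]

Column j of P is [bj]_C, since P maps S-coordinates to C-coordinates.
Expressing b1 in C: b1 = -c1 - 2c2, so column 1 of P is (-1, -2).
Doing the same for each bj gives P = [[-1, -2], [-2, -1]].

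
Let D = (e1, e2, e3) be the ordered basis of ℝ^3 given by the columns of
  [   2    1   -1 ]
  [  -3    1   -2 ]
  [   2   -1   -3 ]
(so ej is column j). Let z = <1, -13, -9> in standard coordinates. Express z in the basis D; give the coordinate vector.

<2, 1, 4>

We seek scalars with c_1 e1 + ... + c_3 e3 = z; equivalently solve M c = z where the columns of M are e1, ..., e3.
Gaussian elimination on [M | z] yields c = (2, 1, 4).
Check: 2e1 + e2 + 4e3 = <1, -13, -9>.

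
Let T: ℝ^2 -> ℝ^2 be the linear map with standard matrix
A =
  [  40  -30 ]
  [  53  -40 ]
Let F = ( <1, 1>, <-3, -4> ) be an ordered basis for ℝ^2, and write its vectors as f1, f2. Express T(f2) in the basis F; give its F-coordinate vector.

<-3, -1>

Compute T(f2) = A f2 = <0, 1> in standard coordinates.
Then write this in F-coordinates: solve for y in y_1 f1 + y_2 f2 = <0, 1>.
This gives y = <-3, -1>, which is column 2 of [T]_F.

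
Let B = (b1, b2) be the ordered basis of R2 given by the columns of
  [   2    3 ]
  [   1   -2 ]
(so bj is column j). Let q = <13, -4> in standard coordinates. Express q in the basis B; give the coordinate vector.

[q]_B is the unique c with M c = q, where M has columns b1, b2.
System: 2c_1 + 3c_2 = 13, c_1 - 2c_2 = -4; solving gives c_1 = 2, c_2 = 3.
Check: 2b1 + 3b2 = <13, -4>.

<2, 3>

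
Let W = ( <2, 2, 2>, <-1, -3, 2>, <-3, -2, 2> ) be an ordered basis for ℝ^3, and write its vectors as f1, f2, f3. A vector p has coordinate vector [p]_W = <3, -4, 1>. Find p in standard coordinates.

By definition p = 3f1 - 4f2 + f3.
Summing componentwise gives <7, 16, 0>.

<7, 16, 0>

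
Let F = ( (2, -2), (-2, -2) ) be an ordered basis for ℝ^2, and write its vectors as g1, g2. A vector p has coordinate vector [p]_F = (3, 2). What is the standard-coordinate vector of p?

By definition p = 3g1 + 2g2.
Summing componentwise gives (2, -10).

(2, -10)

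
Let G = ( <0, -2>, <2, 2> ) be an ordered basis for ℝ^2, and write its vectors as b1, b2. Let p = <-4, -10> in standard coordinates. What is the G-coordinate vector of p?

<3, -2>

[p]_G is the unique c with M c = p, where M has columns b1, b2.
System: 0c_1 + 2c_2 = -4, -2c_1 + 2c_2 = -10; solving gives c_1 = 3, c_2 = -2.
Check: 3b1 - 2b2 = <-4, -10>.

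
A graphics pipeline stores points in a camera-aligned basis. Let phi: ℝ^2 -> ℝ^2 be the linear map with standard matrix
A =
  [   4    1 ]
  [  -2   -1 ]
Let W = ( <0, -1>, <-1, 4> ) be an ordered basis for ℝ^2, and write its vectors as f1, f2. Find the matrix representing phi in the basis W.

The j-th column of [phi]_W is [phi(fj)]_W.
phi(f1) = A f1 = <-1, 1> = 3f1 + f2, so column 1 is <3, 1>.
Repeating for f2 and assembling the columns gives [[3, 2], [1, 0]].

[[3, 2], [1, 0]]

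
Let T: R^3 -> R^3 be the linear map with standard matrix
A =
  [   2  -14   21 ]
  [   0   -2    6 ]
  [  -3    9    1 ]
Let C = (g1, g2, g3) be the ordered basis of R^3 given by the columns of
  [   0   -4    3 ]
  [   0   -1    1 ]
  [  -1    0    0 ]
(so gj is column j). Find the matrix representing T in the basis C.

[[1, -3, 0], [3, 0, 2], [-3, 2, 0]]

The j-th column of [T]_C is [T(gj)]_C.
T(g1) = A g1 = [-21, -6, -1] = g1 + 3g2 - 3g3, so column 1 is [1, 3, -3].
Repeating for g2, g3 and assembling the columns gives [[1, -3, 0], [3, 0, 2], [-3, 2, 0]].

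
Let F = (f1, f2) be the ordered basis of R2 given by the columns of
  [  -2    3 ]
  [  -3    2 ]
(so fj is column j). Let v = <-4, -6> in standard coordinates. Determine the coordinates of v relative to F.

<2, 0>

[v]_F is the unique c with M c = v, where M has columns f1, f2.
System: -2c_1 + 3c_2 = -4, -3c_1 + 2c_2 = -6; solving gives c_1 = 2, c_2 = 0.
Check: 2f1 + 0·f2 = <-4, -6>.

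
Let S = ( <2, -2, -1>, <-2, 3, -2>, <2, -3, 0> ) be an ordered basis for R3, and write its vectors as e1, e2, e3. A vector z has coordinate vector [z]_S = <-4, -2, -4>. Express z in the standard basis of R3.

<-12, 14, 8>

By definition z = -4e1 - 2e2 - 4e3.
Summing componentwise gives <-12, 14, 8>.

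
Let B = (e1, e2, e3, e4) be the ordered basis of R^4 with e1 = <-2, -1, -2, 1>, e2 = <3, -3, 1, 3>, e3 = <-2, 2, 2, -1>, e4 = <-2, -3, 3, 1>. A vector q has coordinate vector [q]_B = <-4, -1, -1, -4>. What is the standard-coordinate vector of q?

By definition q = -4e1 - e2 - e3 - 4e4.
Summing componentwise gives <15, 17, -7, -10>.

<15, 17, -7, -10>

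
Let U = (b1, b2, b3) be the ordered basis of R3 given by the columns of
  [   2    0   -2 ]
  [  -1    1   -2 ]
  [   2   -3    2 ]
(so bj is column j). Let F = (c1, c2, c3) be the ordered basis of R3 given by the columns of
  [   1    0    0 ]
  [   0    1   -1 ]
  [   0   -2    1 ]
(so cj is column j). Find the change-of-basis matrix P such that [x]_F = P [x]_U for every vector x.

[[2, 0, -2], [-1, 2, 0], [0, 1, 2]]

Column j of P is [bj]_F, since P maps U-coordinates to F-coordinates.
Expressing b1 in F: b1 = 2c1 - c2 + 0·c3, so column 1 of P is (2, -1, 0).
Doing the same for each bj gives P = [[2, 0, -2], [-1, 2, 0], [0, 1, 2]].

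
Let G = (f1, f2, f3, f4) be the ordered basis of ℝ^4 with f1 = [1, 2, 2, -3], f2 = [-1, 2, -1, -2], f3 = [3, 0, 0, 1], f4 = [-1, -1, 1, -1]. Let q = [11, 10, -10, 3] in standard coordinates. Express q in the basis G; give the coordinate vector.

[-1, 4, 4, -4]

[q]_G is the unique c with M c = q, where M has columns f1, ..., f4.
Row-reducing the augmented matrix [M | q] gives c = (-1, 4, 4, -4).
Check: -f1 + 4f2 + 4f3 - 4f4 = [11, 10, -10, 3].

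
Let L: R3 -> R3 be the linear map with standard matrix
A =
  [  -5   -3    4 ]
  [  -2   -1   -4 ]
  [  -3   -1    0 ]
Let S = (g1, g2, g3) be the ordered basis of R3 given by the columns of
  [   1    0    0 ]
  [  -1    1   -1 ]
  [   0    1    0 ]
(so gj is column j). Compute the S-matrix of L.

[[-2, 1, 3], [-2, -1, 1], [1, 3, -3]]

The j-th column of [L]_S is [L(gj)]_S.
L(g1) = A g1 = [-2, -1, -2] = -2g1 - 2g2 + g3, so column 1 is [-2, -2, 1].
Repeating for g2, g3 and assembling the columns gives [[-2, 1, 3], [-2, -1, 1], [1, 3, -3]].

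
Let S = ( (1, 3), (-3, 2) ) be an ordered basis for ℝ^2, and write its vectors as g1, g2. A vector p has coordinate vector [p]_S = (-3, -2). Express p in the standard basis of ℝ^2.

(3, -13)

By definition p = -3g1 - 2g2.
Summing componentwise gives (3, -13).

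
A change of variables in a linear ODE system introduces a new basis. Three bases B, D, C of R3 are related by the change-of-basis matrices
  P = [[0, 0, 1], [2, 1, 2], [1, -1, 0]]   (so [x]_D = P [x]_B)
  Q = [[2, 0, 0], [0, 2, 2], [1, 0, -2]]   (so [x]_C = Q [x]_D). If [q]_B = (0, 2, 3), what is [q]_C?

(6, 12, 7)

First [q]_D = P [q]_B = (3, 8, -2).
Then [q]_C = Q [q]_D = (6, 12, 7).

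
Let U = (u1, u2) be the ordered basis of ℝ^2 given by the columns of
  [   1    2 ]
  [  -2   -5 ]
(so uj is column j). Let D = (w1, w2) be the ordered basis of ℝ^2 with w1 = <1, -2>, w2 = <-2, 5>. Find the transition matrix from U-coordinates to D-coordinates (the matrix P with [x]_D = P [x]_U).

Take x = uj: its U-coordinates are the j-th standard unit vector, so P e_j — column j of P — equals [uj]_D.
u1 = w1 + 0·w2, giving column 1 = <1, 0>; repeating for each j gives P = [[1, 0], [0, -1]].

[[1, 0], [0, -1]]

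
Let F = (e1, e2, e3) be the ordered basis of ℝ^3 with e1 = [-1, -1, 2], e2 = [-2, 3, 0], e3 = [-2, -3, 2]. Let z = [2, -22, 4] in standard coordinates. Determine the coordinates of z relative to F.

[-2, -4, 4]

Write z = c_1 e1 + ... + c_3 e3 and solve for the c_i.
Gaussian elimination on [M | z] yields c = (-2, -4, 4).
Check: -2e1 - 4e2 + 4e3 = [2, -22, 4].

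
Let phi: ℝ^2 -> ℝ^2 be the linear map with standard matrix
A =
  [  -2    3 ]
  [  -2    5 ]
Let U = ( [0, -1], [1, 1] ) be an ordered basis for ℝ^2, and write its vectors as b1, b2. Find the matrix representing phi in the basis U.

[[2, -2], [-3, 1]]

Let P have columns b1, b2. Then [phi]_U = P^(-1) A P.
Here det P = 1, so P^(-1) is integer; computing A P first and then P^(-1)(A P) gives [[2, -2], [-3, 1]].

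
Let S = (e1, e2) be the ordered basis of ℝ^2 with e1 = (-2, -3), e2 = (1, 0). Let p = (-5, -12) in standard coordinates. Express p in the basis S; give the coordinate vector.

(4, 3)

We seek scalars with c_1 e1 + c_2 e2 = p; equivalently solve M c = p where the columns of M are e1, e2.
System: -2c_1 + c_2 = -5, -3c_1 + 0c_2 = -12; solving gives c_1 = 4, c_2 = 3.
Check: 4e1 + 3e2 = (-5, -12).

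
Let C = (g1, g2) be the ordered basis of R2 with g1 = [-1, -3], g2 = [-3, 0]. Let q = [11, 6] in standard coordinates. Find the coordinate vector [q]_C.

Write q = c_1 g1 + c_2 g2 and solve for the c_i.
System: -c_1 - 3c_2 = 11, -3c_1 + 0c_2 = 6; solving gives c_1 = -2, c_2 = -3.
Check: -2g1 - 3g2 = [11, 6].

[-2, -3]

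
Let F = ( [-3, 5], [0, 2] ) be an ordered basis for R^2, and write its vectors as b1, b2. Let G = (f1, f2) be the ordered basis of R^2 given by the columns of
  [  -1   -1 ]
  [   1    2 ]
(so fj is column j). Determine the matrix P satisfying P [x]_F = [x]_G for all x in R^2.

Let M have columns bj and N have columns fj. Then for every x, N [x]_G = x = M [x]_F, so P = N^(-1) M.
Since det N = -1, N^(-1) has integer entries; multiplying gives P = [[1, -2], [2, 2]].

[[1, -2], [2, 2]]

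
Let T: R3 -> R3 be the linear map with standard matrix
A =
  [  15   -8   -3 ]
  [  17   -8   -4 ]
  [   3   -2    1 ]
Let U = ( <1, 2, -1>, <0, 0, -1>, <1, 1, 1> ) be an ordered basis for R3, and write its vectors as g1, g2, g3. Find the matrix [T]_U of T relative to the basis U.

The j-th column of [T]_U is [T(gj)]_U.
T(g1) = A g1 = <2, 5, -2> = 3g1 - 2g2 - g3, so column 1 is <3, -2, -1>.
Repeating for g2, g3 and assembling the columns gives [[3, 1, 1], [-2, 2, 0], [-1, 2, 3]].

[[3, 1, 1], [-2, 2, 0], [-1, 2, 3]]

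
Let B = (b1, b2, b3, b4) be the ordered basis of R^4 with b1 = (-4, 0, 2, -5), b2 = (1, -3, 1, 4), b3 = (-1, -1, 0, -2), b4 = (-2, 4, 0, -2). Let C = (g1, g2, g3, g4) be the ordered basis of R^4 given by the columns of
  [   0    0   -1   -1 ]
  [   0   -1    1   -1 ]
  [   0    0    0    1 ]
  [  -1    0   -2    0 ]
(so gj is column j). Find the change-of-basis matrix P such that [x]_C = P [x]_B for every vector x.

Column j of P is [bj]_C, since P maps B-coordinates to C-coordinates.
Expressing b1 in C: b1 = g1 + 0·g2 + 2g3 + 2g4, so column 1 of P is (1, 0, 2, 2).
Doing the same for each bj gives P = [[1, 0, 0, -2], [0, 0, 2, -2], [2, -2, 1, 2], [2, 1, 0, 0]].

[[1, 0, 0, -2], [0, 0, 2, -2], [2, -2, 1, 2], [2, 1, 0, 0]]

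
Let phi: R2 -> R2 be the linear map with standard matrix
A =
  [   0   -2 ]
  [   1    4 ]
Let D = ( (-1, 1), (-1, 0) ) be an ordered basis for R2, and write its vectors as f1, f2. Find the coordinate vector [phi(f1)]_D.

Compute phi(f1) = A f1 = (-2, 3) in standard coordinates.
Then write this in D-coordinates: solve for y in y_1 f1 + y_2 f2 = (-2, 3).
This gives y = (3, -1), which is column 1 of [phi]_D.

(3, -1)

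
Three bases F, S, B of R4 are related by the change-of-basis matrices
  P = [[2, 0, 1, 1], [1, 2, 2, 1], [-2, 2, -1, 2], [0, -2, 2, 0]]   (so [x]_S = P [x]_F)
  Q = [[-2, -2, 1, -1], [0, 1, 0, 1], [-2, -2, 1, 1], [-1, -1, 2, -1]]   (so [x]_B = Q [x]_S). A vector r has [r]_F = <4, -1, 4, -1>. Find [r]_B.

<-66, 19, -46, -62>

Apply P to get S-coordinates <11, 9, -16, 10>, then Q to get B-coordinates.
The result is [r]_B = <-66, 19, -46, -62>.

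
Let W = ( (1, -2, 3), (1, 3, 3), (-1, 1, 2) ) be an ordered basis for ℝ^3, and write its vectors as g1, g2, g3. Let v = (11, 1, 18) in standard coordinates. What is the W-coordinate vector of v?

(4, 4, -3)

Write v = c_1 g1 + ... + c_3 g3 and solve for the c_i.
Gaussian elimination on [M | v] yields c = (4, 4, -3).
Check: 4g1 + 4g2 - 3g3 = (11, 1, 18).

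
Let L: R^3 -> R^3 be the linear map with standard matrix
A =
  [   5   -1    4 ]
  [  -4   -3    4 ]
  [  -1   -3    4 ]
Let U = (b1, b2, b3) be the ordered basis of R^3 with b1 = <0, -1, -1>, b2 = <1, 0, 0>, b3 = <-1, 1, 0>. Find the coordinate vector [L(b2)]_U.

<1, 2, -3>

Column 2 of [L]_U is the U-coordinate vector of L(b2).
In standard coordinates L(b2) = A b2 = <5, -4, -1>.
Converting to U: <5, -4, -1> = b1 + 2b2 - 3b3, so the coordinate vector is <1, 2, -3>.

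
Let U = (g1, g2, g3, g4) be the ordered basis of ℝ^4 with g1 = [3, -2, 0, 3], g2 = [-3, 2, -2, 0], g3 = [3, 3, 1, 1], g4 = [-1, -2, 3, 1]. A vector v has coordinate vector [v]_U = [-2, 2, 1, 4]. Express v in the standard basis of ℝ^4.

[-13, 3, 9, -1]

By definition v = -2g1 + 2g2 + g3 + 4g4.
Summing componentwise gives [-13, 3, 9, -1].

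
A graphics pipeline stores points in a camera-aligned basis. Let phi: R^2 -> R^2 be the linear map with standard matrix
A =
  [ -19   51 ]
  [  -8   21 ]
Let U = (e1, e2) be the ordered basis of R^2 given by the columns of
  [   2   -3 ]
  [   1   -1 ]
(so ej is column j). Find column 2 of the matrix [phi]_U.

(3, 0)

Column 2 of [phi]_U is the U-coordinate vector of phi(e2).
In standard coordinates phi(e2) = A e2 = (6, 3).
Converting to U: (6, 3) = 3e1 + 0·e2, so the coordinate vector is (3, 0).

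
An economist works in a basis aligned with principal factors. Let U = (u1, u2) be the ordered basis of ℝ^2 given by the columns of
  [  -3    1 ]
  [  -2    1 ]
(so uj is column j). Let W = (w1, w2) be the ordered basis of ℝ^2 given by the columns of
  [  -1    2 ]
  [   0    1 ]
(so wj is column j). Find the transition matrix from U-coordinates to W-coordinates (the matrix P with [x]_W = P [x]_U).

Column j of P is [uj]_W, since P maps U-coordinates to W-coordinates.
Expressing u1 in W: u1 = -w1 - 2w2, so column 1 of P is (-1, -2).
Doing the same for each uj gives P = [[-1, 1], [-2, 1]].

[[-1, 1], [-2, 1]]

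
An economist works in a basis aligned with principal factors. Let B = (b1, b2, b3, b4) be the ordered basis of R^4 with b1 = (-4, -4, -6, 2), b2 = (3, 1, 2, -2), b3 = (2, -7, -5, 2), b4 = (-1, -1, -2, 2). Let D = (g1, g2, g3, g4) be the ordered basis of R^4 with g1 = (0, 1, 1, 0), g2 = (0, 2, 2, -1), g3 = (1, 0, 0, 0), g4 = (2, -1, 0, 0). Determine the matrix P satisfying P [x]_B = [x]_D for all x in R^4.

[[-2, -2, -1, 2], [-2, 2, -2, -2], [0, 1, -2, 1], [-2, 1, 2, -1]]

Column j of P is [bj]_D, since P maps B-coordinates to D-coordinates.
Expressing b1 in D: b1 = -2g1 - 2g2 + 0·g3 - 2g4, so column 1 of P is (-2, -2, 0, -2).
Doing the same for each bj gives P = [[-2, -2, -1, 2], [-2, 2, -2, -2], [0, 1, -2, 1], [-2, 1, 2, -1]].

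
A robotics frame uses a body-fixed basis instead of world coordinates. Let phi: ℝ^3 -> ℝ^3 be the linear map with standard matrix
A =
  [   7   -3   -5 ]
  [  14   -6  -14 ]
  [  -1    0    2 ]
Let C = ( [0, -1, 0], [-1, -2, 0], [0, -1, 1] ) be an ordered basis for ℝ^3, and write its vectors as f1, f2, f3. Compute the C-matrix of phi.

Let P have columns f1, ..., f3. Then [phi]_C = P^(-1) A P.
Here det P = -1, so P^(-1) is integer; computing A P first and then P^(-1)(A P) gives [[0, -1, 2], [-3, 1, 2], [0, 1, 2]].

[[0, -1, 2], [-3, 1, 2], [0, 1, 2]]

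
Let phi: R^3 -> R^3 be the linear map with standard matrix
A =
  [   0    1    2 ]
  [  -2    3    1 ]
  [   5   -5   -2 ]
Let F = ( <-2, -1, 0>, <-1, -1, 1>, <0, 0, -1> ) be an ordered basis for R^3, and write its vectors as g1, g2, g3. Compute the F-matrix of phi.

The j-th column of [phi]_F is [phi(gj)]_F.
phi(g1) = A g1 = <-1, 1, -5> = 2g1 - 3g2 + 2g3, so column 1 is <2, -3, 2>.
Repeating for g2, g3 and assembling the columns gives [[2, -1, 1], [-3, 1, 0], [2, 3, -2]].

[[2, -1, 1], [-3, 1, 0], [2, 3, -2]]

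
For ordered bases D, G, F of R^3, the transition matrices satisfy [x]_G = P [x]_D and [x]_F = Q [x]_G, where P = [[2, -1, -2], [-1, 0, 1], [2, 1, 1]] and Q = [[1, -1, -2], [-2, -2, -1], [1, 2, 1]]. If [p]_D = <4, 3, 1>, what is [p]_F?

First [p]_G = P [p]_D = <3, -3, 12>.
Then [p]_F = Q [p]_G = <-18, -12, 9>.

<-18, -12, 9>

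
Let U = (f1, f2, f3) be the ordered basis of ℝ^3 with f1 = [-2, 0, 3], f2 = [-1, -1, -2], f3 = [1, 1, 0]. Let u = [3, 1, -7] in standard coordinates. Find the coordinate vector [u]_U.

Write u = c_1 f1 + ... + c_3 f3 and solve for the c_i.
Solving this 3x3 system gives c = (-1, 2, 3).
Check: -f1 + 2f2 + 3f3 = [3, 1, -7].

[-1, 2, 3]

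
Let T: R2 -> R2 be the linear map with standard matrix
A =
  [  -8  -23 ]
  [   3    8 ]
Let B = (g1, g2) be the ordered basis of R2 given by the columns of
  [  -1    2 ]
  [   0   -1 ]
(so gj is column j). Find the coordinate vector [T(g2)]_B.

Column 2 of [T]_B is the B-coordinate vector of T(g2).
In standard coordinates T(g2) = A g2 = [7, -2].
Converting to B: [7, -2] = -3g1 + 2g2, so the coordinate vector is [-3, 2].

[-3, 2]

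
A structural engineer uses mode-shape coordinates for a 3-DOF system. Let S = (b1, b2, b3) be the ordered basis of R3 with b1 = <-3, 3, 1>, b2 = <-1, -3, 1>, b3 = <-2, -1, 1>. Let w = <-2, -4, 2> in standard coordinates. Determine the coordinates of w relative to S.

We seek scalars with c_1 b1 + ... + c_3 b3 = w; equivalently solve M c = w where the columns of M are b1, ..., b3.
Solving this 3x3 system gives c = (1, 3, -2).
Check: b1 + 3b2 - 2b3 = <-2, -4, 2>.

<1, 3, -2>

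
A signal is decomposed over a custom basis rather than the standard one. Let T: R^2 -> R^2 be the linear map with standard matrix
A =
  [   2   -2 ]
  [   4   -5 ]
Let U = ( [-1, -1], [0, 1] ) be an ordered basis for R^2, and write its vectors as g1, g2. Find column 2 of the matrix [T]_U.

[2, -3]

Column 2 of [T]_U is the U-coordinate vector of T(g2).
In standard coordinates T(g2) = A g2 = [-2, -5].
Converting to U: [-2, -5] = 2g1 - 3g2, so the coordinate vector is [2, -3].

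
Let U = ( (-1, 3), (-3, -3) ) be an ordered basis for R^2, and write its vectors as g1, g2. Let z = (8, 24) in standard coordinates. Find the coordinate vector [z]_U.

[z]_U is the unique c with M c = z, where M has columns g1, g2.
System: -c_1 - 3c_2 = 8, 3c_1 - 3c_2 = 24; solving gives c_1 = 4, c_2 = -4.
Check: 4g1 - 4g2 = (8, 24).

(4, -4)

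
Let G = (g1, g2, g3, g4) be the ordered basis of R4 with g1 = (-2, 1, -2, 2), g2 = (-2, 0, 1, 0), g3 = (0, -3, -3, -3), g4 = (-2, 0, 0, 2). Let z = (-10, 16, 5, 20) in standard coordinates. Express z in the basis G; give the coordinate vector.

Write z = c_1 g1 + ... + c_4 g4 and solve for the c_i.
Gaussian elimination on [M | z] yields c = (4, 1, -4, 0).
Check: 4g1 + g2 - 4g3 + 0·g4 = (-10, 16, 5, 20).

(4, 1, -4, 0)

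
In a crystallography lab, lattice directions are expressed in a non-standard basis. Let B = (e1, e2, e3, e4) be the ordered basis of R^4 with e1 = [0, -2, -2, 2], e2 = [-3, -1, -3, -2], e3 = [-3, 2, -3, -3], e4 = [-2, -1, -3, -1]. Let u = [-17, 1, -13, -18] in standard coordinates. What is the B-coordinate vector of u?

We seek scalars with c_1 e1 + ... + c_4 e4 = u; equivalently solve M c = u where the columns of M are e1, ..., e4.
Gaussian elimination on [M | u] yields c = (-4, 3, 0, 4).
Check: -4e1 + 3e2 + 0·e3 + 4e4 = [-17, 1, -13, -18].

[-4, 3, 0, 4]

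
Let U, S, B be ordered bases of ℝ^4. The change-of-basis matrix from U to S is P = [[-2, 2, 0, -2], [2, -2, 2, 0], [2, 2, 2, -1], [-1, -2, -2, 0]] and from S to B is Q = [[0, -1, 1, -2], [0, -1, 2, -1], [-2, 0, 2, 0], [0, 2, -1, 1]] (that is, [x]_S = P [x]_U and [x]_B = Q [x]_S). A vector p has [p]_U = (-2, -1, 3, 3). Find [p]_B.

Apply P to get S-coordinates (-4, 4, -3, -2), then Q to get B-coordinates.
The result is [p]_B = (-3, -8, 2, 9).

(-3, -8, 2, 9)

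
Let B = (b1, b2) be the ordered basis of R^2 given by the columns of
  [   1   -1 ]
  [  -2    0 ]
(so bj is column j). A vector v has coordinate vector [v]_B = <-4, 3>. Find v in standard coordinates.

The coordinates say v = -4b1 + 3b2; adding the scaled basis vectors gives <-7, 8>.

<-7, 8>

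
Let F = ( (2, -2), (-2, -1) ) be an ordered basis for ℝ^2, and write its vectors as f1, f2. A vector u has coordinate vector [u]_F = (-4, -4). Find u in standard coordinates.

By definition u = -4f1 - 4f2.
Summing componentwise gives (0, 12).

(0, 12)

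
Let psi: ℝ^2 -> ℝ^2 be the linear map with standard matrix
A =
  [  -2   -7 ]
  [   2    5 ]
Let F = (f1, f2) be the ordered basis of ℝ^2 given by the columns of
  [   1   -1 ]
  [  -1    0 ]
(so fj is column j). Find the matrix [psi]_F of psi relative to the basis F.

The j-th column of [psi]_F is [psi(fj)]_F.
psi(f1) = A f1 = (5, -3) = 3f1 - 2f2, so column 1 is (3, -2).
Repeating for f2 and assembling the columns gives [[3, 2], [-2, 0]].

[[3, 2], [-2, 0]]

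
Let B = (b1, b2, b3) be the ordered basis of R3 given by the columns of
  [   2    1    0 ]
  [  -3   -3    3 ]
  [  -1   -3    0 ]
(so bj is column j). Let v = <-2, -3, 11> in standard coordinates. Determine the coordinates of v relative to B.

Write v = c_1 b1 + ... + c_3 b3 and solve for the c_i.
Solving this 3x3 system gives c = (1, -4, -4).
Check: b1 - 4b2 - 4b3 = <-2, -3, 11>.

<1, -4, -4>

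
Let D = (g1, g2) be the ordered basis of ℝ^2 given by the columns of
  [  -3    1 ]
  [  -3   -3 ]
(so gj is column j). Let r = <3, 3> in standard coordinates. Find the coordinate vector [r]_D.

Write r = c_1 g1 + c_2 g2 and solve for the c_i.
System: -3c_1 + c_2 = 3, -3c_1 - 3c_2 = 3; solving gives c_1 = -1, c_2 = 0.
Check: -g1 + 0·g2 = <3, 3>.

<-1, 0>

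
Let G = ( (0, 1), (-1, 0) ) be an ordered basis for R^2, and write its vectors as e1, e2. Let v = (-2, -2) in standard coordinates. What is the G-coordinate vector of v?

(-2, 2)

[v]_G is the unique c with M c = v, where M has columns e1, e2.
System: 0c_1 - c_2 = -2, c_1 + 0c_2 = -2; solving gives c_1 = -2, c_2 = 2.
Check: -2e1 + 2e2 = (-2, -2).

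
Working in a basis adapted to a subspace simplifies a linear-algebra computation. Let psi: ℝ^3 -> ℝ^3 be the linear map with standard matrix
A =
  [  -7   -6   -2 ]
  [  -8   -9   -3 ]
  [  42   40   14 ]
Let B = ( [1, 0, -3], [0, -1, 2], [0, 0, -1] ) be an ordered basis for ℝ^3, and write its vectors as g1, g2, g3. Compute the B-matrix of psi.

[[-1, 2, 2], [-1, -3, -3], [1, 0, 2]]

With P the matrix whose columns are g1, ..., g3, [psi]_B = P^(-1) A P.
Column by column: psi(g1) = A g1 = [-1, 1, 0]; its B-coordinates [-1, -1, 1] give column 1.
Continuing for each basis vector yields [psi]_B = [[-1, 2, 2], [-1, -3, -3], [1, 0, 2]].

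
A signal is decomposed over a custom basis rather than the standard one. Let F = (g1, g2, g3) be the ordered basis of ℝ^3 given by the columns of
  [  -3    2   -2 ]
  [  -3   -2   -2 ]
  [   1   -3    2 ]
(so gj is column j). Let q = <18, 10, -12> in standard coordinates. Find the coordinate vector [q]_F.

[q]_F is the unique c with M c = q, where M has columns g1, ..., g3.
Gaussian elimination on [M | q] yields c = (-4, 2, -1).
Check: -4g1 + 2g2 - g3 = <18, 10, -12>.

<-4, 2, -1>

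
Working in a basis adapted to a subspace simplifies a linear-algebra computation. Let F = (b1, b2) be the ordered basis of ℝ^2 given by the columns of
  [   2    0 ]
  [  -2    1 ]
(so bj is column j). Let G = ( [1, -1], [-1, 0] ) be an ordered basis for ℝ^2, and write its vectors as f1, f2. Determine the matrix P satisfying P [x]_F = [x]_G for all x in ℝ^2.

Let M have columns bj and N have columns fj. Then for every x, N [x]_G = x = M [x]_F, so P = N^(-1) M.
Since det N = -1, N^(-1) has integer entries; multiplying gives P = [[2, -1], [0, -1]].

[[2, -1], [0, -1]]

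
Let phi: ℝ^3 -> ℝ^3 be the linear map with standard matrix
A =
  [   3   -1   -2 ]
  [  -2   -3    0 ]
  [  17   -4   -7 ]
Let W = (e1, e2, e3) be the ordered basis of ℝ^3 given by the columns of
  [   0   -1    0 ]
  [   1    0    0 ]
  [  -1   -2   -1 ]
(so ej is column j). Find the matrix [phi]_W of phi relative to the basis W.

[[-3, 2, 0], [-1, -1, -2], [2, 3, -3]]

With P the matrix whose columns are e1, ..., e3, [phi]_W = P^(-1) A P.
Column by column: phi(e1) = A e1 = <1, -3, 3>; its W-coordinates <-3, -1, 2> give column 1.
Continuing for each basis vector yields [phi]_W = [[-3, 2, 0], [-1, -1, -2], [2, 3, -3]].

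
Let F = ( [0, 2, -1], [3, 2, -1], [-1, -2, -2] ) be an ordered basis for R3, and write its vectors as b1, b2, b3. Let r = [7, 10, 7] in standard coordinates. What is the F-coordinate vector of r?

Write r = c_1 b1 + ... + c_3 b3 and solve for the c_i.
Solving this 3x3 system gives c = (0, 1, -4).
Check: 0·b1 + b2 - 4b3 = [7, 10, 7].

[0, 1, -4]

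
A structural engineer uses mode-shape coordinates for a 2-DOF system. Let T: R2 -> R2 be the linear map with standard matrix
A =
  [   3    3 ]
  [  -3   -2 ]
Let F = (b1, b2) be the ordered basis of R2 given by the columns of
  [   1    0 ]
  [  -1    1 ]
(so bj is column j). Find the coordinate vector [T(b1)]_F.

Column 1 of [T]_F is the F-coordinate vector of T(b1).
In standard coordinates T(b1) = A b1 = (0, -1).
Converting to F: (0, -1) = 0·b1 - b2, so the coordinate vector is (0, -1).

(0, -1)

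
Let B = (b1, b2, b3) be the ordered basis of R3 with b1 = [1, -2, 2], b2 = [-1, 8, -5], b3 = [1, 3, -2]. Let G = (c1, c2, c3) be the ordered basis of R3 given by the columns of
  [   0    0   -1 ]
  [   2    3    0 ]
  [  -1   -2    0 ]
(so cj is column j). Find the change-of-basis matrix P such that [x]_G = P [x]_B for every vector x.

Column j of P is [bj]_G, since P maps B-coordinates to G-coordinates.
Expressing b1 in G: b1 = 2c1 - 2c2 - c3, so column 1 of P is [2, -2, -1].
Doing the same for each bj gives P = [[2, 1, 0], [-2, 2, 1], [-1, 1, -1]].

[[2, 1, 0], [-2, 2, 1], [-1, 1, -1]]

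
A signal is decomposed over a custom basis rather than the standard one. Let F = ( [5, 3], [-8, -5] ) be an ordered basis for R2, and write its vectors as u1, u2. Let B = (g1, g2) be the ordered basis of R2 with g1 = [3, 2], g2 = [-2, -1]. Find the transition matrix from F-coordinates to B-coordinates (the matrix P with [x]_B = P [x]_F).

[[1, -2], [-1, 1]]

Let M have columns uj and N have columns gj. Then for every x, N [x]_B = x = M [x]_F, so P = N^(-1) M.
Since det N = 1, N^(-1) has integer entries; multiplying gives P = [[1, -2], [-1, 1]].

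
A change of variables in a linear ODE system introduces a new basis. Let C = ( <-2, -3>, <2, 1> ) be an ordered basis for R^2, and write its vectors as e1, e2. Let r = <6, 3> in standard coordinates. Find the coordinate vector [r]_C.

We seek scalars with c_1 e1 + c_2 e2 = r; equivalently solve M c = r where the columns of M are e1, e2.
System: -2c_1 + 2c_2 = 6, -3c_1 + c_2 = 3; solving gives c_1 = 0, c_2 = 3.
Check: 0·e1 + 3e2 = <6, 3>.

<0, 3>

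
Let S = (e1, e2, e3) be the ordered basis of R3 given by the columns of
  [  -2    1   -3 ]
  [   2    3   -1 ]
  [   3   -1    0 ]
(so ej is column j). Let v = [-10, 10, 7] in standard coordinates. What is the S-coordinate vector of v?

[v]_S is the unique c with M c = v, where M has columns e1, ..., e3.
Gaussian elimination on [M | v] yields c = (3, 2, 2).
Check: 3e1 + 2e2 + 2e3 = [-10, 10, 7].

[3, 2, 2]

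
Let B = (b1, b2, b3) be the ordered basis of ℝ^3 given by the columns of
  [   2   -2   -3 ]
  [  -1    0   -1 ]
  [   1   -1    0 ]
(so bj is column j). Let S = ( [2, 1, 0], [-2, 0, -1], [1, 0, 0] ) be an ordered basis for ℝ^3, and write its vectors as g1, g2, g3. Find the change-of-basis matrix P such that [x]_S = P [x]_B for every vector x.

[[-1, 0, -1], [-1, 1, 0], [2, 0, -1]]

Take x = bj: its B-coordinates are the j-th standard unit vector, so P e_j — column j of P — equals [bj]_S.
b1 = -g1 - g2 + 2g3, giving column 1 = [-1, -1, 2]; repeating for each j gives P = [[-1, 0, -1], [-1, 1, 0], [2, 0, -1]].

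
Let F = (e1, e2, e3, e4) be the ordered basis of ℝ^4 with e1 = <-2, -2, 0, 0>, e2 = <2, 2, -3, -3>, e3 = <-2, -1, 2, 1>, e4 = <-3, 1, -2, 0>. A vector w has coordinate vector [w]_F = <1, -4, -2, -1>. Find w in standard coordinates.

By definition w = e1 - 4e2 - 2e3 - e4.
Summing componentwise gives <-3, -9, 10, 10>.

<-3, -9, 10, 10>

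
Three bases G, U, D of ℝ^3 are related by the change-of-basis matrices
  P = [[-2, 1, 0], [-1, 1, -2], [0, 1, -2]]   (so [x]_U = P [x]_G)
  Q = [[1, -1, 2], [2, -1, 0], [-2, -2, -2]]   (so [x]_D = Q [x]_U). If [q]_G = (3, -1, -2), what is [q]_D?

(-1, -14, 8)

Composing the changes, [q]_D = Q P [q]_G.
Q P = [[-1, 2, -2], [-3, 1, 2], [6, -6, 8]]; applying this to (3, -1, -2) gives (-1, -14, 8).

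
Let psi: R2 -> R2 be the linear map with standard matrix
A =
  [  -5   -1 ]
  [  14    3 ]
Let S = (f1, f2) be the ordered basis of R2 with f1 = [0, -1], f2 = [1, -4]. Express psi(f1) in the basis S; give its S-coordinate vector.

Column 1 of [psi]_S is the S-coordinate vector of psi(f1).
In standard coordinates psi(f1) = A f1 = [1, -3].
Converting to S: [1, -3] = -f1 + f2, so the coordinate vector is [-1, 1].

[-1, 1]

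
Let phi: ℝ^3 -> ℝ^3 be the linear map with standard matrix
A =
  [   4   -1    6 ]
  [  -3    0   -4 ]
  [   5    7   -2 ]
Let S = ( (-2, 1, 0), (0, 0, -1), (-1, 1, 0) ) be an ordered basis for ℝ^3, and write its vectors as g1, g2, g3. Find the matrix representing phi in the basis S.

[[3, 2, 2], [3, -2, -2], [3, 2, 1]]

The j-th column of [phi]_S is [phi(gj)]_S.
phi(g1) = A g1 = (-9, 6, -3) = 3g1 + 3g2 + 3g3, so column 1 is (3, 3, 3).
Repeating for g2, g3 and assembling the columns gives [[3, 2, 2], [3, -2, -2], [3, 2, 1]].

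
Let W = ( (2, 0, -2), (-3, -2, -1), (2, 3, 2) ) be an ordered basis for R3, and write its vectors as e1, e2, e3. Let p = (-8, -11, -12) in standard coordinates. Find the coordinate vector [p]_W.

(3, 4, -1)

[p]_W is the unique c with M c = p, where M has columns e1, ..., e3.
Row-reducing the augmented matrix [M | p] gives c = (3, 4, -1).
Check: 3e1 + 4e2 - e3 = (-8, -11, -12).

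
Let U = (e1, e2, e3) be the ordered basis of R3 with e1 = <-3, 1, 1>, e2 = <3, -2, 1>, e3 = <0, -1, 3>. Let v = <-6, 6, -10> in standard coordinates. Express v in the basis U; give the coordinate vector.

Write v = c_1 e1 + ... + c_3 e3 and solve for the c_i.
Row-reducing the augmented matrix [M | v] gives c = (2, 0, -4).
Check: 2e1 + 0·e2 - 4e3 = <-6, 6, -10>.

<2, 0, -4>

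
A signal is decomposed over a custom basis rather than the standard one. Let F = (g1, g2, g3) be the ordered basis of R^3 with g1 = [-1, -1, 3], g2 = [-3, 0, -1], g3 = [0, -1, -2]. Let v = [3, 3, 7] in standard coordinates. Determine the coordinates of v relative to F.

[v]_F is the unique c with M c = v, where M has columns g1, ..., g3.
Row-reducing the augmented matrix [M | v] gives c = (0, -1, -3).
Check: 0·g1 - g2 - 3g3 = [3, 3, 7].

[0, -1, -3]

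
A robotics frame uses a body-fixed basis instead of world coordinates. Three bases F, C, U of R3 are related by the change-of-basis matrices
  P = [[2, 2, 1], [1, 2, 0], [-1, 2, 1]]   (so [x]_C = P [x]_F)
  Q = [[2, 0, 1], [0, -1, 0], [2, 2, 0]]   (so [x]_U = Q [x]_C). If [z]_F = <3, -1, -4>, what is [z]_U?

First [z]_C = P [z]_F = <0, 1, -9>.
Then [z]_U = Q [z]_C = <-9, -1, 2>.

<-9, -1, 2>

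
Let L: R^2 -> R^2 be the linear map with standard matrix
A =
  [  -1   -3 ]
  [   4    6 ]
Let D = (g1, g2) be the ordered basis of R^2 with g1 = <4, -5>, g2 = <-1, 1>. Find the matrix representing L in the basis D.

[[3, 0], [1, 2]]

With P the matrix whose columns are g1, g2, [L]_D = P^(-1) A P.
Column by column: L(g1) = A g1 = <11, -14>; its D-coordinates <3, 1> give column 1.
Continuing for each basis vector yields [L]_D = [[3, 0], [1, 2]].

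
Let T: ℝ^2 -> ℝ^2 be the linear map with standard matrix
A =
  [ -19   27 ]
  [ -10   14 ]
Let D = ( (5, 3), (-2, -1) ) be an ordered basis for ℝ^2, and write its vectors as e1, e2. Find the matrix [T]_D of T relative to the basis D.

Let P have columns e1, e2. Then [T]_D = P^(-1) A P.
Here det P = 1, so P^(-1) is integer; computing A P first and then P^(-1)(A P) gives [[-2, 1], [2, -3]].

[[-2, 1], [2, -3]]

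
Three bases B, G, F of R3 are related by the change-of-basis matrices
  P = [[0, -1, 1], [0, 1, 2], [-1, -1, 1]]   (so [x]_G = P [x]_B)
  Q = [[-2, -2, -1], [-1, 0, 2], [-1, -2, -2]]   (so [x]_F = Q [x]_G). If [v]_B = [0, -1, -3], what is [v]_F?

[20, -2, 20]

Composing the changes, [v]_F = Q P [v]_B.
Q P = [[1, 1, -7], [-2, -1, 1], [2, 1, -7]]; applying this to [0, -1, -3] gives [20, -2, 20].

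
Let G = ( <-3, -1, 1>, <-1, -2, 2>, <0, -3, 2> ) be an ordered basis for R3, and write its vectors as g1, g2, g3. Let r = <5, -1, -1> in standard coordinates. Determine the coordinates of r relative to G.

<-1, -2, 2>

We seek scalars with c_1 g1 + ... + c_3 g3 = r; equivalently solve M c = r where the columns of M are g1, ..., g3.
Row-reducing the augmented matrix [M | r] gives c = (-1, -2, 2).
Check: -g1 - 2g2 + 2g3 = <5, -1, -1>.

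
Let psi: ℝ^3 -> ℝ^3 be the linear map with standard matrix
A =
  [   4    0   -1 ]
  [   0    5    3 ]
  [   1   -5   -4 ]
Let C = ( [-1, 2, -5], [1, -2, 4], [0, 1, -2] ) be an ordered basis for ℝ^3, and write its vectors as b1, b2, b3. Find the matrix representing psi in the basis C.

[[1, 1, -1], [2, 1, 1], [-3, 2, 3]]

With P the matrix whose columns are b1, ..., b3, [psi]_C = P^(-1) A P.
Column by column: psi(b1) = A b1 = [1, -5, 9]; its C-coordinates [1, 2, -3] give column 1.
Continuing for each basis vector yields [psi]_C = [[1, 1, -1], [2, 1, 1], [-3, 2, 3]].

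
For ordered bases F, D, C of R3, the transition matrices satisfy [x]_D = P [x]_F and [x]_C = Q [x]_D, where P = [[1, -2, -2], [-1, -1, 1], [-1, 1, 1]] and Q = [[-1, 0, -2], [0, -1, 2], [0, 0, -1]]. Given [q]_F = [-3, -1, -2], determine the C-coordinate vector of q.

[-3, -2, 0]

Apply P to get D-coordinates [3, 2, 0], then Q to get C-coordinates.
The result is [q]_C = [-3, -2, 0].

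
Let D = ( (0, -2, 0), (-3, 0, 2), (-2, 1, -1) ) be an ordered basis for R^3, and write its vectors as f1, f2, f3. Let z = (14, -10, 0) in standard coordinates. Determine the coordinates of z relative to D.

(3, -2, -4)

We seek scalars with c_1 f1 + ... + c_3 f3 = z; equivalently solve M c = z where the columns of M are f1, ..., f3.
Row-reducing the augmented matrix [M | z] gives c = (3, -2, -4).
Check: 3f1 - 2f2 - 4f3 = (14, -10, 0).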